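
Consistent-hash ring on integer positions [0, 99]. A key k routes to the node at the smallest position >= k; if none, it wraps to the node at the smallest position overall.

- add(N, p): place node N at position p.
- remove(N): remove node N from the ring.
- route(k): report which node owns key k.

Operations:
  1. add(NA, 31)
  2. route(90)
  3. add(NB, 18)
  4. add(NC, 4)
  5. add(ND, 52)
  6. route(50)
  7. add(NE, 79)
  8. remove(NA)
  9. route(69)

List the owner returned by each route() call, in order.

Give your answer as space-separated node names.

Op 1: add NA@31 -> ring=[31:NA]
Op 2: route key 90: none >= 90, wrap to smallest pos 31 -> NA
Op 3: add NB@18 -> ring=[18:NB,31:NA]
Op 4: add NC@4 -> ring=[4:NC,18:NB,31:NA]
Op 5: add ND@52 -> ring=[4:NC,18:NB,31:NA,52:ND]
Op 6: route key 50: smallest pos >= 50 is 52 -> ND
Op 7: add NE@79 -> ring=[4:NC,18:NB,31:NA,52:ND,79:NE]
Op 8: remove NA -> ring=[4:NC,18:NB,52:ND,79:NE]
Op 9: route key 69: smallest pos >= 69 is 79 -> NE

Answer: NA ND NE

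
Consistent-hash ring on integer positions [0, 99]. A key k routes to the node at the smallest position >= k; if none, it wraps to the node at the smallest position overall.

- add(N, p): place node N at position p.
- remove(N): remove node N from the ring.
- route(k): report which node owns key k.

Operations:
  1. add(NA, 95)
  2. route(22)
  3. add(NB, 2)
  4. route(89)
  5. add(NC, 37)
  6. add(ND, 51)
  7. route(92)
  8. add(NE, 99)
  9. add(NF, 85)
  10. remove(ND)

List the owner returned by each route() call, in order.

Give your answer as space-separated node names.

Op 1: add NA@95 -> ring=[95:NA]
Op 2: route key 22: smallest pos >= 22 is 95 -> NA
Op 3: add NB@2 -> ring=[2:NB,95:NA]
Op 4: route key 89: smallest pos >= 89 is 95 -> NA
Op 5: add NC@37 -> ring=[2:NB,37:NC,95:NA]
Op 6: add ND@51 -> ring=[2:NB,37:NC,51:ND,95:NA]
Op 7: route key 92: smallest pos >= 92 is 95 -> NA
Op 8: add NE@99 -> ring=[2:NB,37:NC,51:ND,95:NA,99:NE]
Op 9: add NF@85 -> ring=[2:NB,37:NC,51:ND,85:NF,95:NA,99:NE]
Op 10: remove ND -> ring=[2:NB,37:NC,85:NF,95:NA,99:NE]

Answer: NA NA NA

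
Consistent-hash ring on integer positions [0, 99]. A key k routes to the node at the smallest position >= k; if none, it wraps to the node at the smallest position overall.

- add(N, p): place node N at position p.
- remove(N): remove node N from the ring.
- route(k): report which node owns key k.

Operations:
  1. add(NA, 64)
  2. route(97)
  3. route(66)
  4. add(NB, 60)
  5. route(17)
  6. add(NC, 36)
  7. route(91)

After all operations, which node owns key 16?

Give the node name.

Op 1: add NA@64 -> ring=[64:NA]
Op 2: route key 97: none >= 97, wrap to smallest pos 64 -> NA
Op 3: route key 66: none >= 66, wrap to smallest pos 64 -> NA
Op 4: add NB@60 -> ring=[60:NB,64:NA]
Op 5: route key 17: smallest pos >= 17 is 60 -> NB
Op 6: add NC@36 -> ring=[36:NC,60:NB,64:NA]
Op 7: route key 91: none >= 91, wrap to smallest pos 36 -> NC
Final route key 16: smallest pos >= 16 is 36 -> NC

Answer: NC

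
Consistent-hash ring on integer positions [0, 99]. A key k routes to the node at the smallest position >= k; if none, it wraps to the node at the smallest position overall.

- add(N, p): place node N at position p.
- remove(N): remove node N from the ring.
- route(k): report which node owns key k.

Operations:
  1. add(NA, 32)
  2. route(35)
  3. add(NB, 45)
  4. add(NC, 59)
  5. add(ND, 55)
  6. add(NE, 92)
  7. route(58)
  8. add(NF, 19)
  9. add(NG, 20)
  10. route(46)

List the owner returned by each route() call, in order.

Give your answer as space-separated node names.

Answer: NA NC ND

Derivation:
Op 1: add NA@32 -> ring=[32:NA]
Op 2: route key 35: none >= 35, wrap to smallest pos 32 -> NA
Op 3: add NB@45 -> ring=[32:NA,45:NB]
Op 4: add NC@59 -> ring=[32:NA,45:NB,59:NC]
Op 5: add ND@55 -> ring=[32:NA,45:NB,55:ND,59:NC]
Op 6: add NE@92 -> ring=[32:NA,45:NB,55:ND,59:NC,92:NE]
Op 7: route key 58: smallest pos >= 58 is 59 -> NC
Op 8: add NF@19 -> ring=[19:NF,32:NA,45:NB,55:ND,59:NC,92:NE]
Op 9: add NG@20 -> ring=[19:NF,20:NG,32:NA,45:NB,55:ND,59:NC,92:NE]
Op 10: route key 46: smallest pos >= 46 is 55 -> ND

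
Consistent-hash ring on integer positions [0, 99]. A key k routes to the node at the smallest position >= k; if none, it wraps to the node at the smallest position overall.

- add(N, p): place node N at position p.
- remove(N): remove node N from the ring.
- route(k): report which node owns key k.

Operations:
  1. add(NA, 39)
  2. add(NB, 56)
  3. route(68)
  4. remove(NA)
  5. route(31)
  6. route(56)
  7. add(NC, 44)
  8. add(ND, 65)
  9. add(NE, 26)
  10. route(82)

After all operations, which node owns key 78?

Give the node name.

Op 1: add NA@39 -> ring=[39:NA]
Op 2: add NB@56 -> ring=[39:NA,56:NB]
Op 3: route key 68: none >= 68, wrap to smallest pos 39 -> NA
Op 4: remove NA -> ring=[56:NB]
Op 5: route key 31: smallest pos >= 31 is 56 -> NB
Op 6: route key 56: smallest pos >= 56 is 56 -> NB
Op 7: add NC@44 -> ring=[44:NC,56:NB]
Op 8: add ND@65 -> ring=[44:NC,56:NB,65:ND]
Op 9: add NE@26 -> ring=[26:NE,44:NC,56:NB,65:ND]
Op 10: route key 82: none >= 82, wrap to smallest pos 26 -> NE
Final route key 78: none >= 78, wrap to smallest pos 26 -> NE

Answer: NE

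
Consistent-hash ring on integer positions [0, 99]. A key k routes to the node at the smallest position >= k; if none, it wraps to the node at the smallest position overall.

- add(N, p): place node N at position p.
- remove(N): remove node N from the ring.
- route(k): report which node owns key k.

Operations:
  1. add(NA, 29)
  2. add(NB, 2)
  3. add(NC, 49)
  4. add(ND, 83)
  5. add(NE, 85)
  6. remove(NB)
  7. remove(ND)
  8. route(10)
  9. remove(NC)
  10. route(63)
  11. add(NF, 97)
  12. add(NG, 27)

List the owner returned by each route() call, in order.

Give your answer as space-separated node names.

Op 1: add NA@29 -> ring=[29:NA]
Op 2: add NB@2 -> ring=[2:NB,29:NA]
Op 3: add NC@49 -> ring=[2:NB,29:NA,49:NC]
Op 4: add ND@83 -> ring=[2:NB,29:NA,49:NC,83:ND]
Op 5: add NE@85 -> ring=[2:NB,29:NA,49:NC,83:ND,85:NE]
Op 6: remove NB -> ring=[29:NA,49:NC,83:ND,85:NE]
Op 7: remove ND -> ring=[29:NA,49:NC,85:NE]
Op 8: route key 10: smallest pos >= 10 is 29 -> NA
Op 9: remove NC -> ring=[29:NA,85:NE]
Op 10: route key 63: smallest pos >= 63 is 85 -> NE
Op 11: add NF@97 -> ring=[29:NA,85:NE,97:NF]
Op 12: add NG@27 -> ring=[27:NG,29:NA,85:NE,97:NF]

Answer: NA NE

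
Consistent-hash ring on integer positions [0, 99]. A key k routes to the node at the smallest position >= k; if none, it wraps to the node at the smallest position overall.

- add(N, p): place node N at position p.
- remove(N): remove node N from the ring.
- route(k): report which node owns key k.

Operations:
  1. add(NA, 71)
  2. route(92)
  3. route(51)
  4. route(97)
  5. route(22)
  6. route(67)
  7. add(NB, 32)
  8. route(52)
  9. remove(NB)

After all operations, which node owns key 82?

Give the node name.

Answer: NA

Derivation:
Op 1: add NA@71 -> ring=[71:NA]
Op 2: route key 92: none >= 92, wrap to smallest pos 71 -> NA
Op 3: route key 51: smallest pos >= 51 is 71 -> NA
Op 4: route key 97: none >= 97, wrap to smallest pos 71 -> NA
Op 5: route key 22: smallest pos >= 22 is 71 -> NA
Op 6: route key 67: smallest pos >= 67 is 71 -> NA
Op 7: add NB@32 -> ring=[32:NB,71:NA]
Op 8: route key 52: smallest pos >= 52 is 71 -> NA
Op 9: remove NB -> ring=[71:NA]
Final route key 82: none >= 82, wrap to smallest pos 71 -> NA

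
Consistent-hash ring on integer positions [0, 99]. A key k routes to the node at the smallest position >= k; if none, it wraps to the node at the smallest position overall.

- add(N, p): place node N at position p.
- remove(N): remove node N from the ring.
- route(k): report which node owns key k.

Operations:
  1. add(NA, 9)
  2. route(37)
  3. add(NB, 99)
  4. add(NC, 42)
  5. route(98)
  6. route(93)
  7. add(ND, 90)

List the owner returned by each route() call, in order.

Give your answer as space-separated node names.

Op 1: add NA@9 -> ring=[9:NA]
Op 2: route key 37: none >= 37, wrap to smallest pos 9 -> NA
Op 3: add NB@99 -> ring=[9:NA,99:NB]
Op 4: add NC@42 -> ring=[9:NA,42:NC,99:NB]
Op 5: route key 98: smallest pos >= 98 is 99 -> NB
Op 6: route key 93: smallest pos >= 93 is 99 -> NB
Op 7: add ND@90 -> ring=[9:NA,42:NC,90:ND,99:NB]

Answer: NA NB NB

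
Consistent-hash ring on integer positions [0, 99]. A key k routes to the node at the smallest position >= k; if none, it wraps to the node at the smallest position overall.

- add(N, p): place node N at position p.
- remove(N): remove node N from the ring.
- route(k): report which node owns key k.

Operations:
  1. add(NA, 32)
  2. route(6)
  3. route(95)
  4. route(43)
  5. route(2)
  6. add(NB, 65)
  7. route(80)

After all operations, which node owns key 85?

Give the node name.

Answer: NA

Derivation:
Op 1: add NA@32 -> ring=[32:NA]
Op 2: route key 6: smallest pos >= 6 is 32 -> NA
Op 3: route key 95: none >= 95, wrap to smallest pos 32 -> NA
Op 4: route key 43: none >= 43, wrap to smallest pos 32 -> NA
Op 5: route key 2: smallest pos >= 2 is 32 -> NA
Op 6: add NB@65 -> ring=[32:NA,65:NB]
Op 7: route key 80: none >= 80, wrap to smallest pos 32 -> NA
Final route key 85: none >= 85, wrap to smallest pos 32 -> NA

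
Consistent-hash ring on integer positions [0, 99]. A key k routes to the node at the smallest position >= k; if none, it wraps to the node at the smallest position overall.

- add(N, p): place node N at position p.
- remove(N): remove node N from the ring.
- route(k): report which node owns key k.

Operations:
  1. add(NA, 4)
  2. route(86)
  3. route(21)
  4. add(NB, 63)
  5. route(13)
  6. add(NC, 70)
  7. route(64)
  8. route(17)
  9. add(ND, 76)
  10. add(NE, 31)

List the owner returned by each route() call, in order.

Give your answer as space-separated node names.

Answer: NA NA NB NC NB

Derivation:
Op 1: add NA@4 -> ring=[4:NA]
Op 2: route key 86: none >= 86, wrap to smallest pos 4 -> NA
Op 3: route key 21: none >= 21, wrap to smallest pos 4 -> NA
Op 4: add NB@63 -> ring=[4:NA,63:NB]
Op 5: route key 13: smallest pos >= 13 is 63 -> NB
Op 6: add NC@70 -> ring=[4:NA,63:NB,70:NC]
Op 7: route key 64: smallest pos >= 64 is 70 -> NC
Op 8: route key 17: smallest pos >= 17 is 63 -> NB
Op 9: add ND@76 -> ring=[4:NA,63:NB,70:NC,76:ND]
Op 10: add NE@31 -> ring=[4:NA,31:NE,63:NB,70:NC,76:ND]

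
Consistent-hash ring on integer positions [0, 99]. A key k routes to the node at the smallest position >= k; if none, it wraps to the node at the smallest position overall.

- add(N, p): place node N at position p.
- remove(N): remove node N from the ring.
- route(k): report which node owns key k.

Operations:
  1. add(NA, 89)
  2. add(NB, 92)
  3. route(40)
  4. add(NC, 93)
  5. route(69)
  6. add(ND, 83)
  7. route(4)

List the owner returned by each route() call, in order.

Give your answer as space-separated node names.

Answer: NA NA ND

Derivation:
Op 1: add NA@89 -> ring=[89:NA]
Op 2: add NB@92 -> ring=[89:NA,92:NB]
Op 3: route key 40: smallest pos >= 40 is 89 -> NA
Op 4: add NC@93 -> ring=[89:NA,92:NB,93:NC]
Op 5: route key 69: smallest pos >= 69 is 89 -> NA
Op 6: add ND@83 -> ring=[83:ND,89:NA,92:NB,93:NC]
Op 7: route key 4: smallest pos >= 4 is 83 -> ND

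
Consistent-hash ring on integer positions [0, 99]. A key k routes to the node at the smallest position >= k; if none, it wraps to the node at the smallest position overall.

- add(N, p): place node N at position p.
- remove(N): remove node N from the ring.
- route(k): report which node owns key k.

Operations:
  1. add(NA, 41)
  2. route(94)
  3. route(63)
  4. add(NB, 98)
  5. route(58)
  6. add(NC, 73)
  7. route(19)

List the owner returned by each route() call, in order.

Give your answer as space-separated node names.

Op 1: add NA@41 -> ring=[41:NA]
Op 2: route key 94: none >= 94, wrap to smallest pos 41 -> NA
Op 3: route key 63: none >= 63, wrap to smallest pos 41 -> NA
Op 4: add NB@98 -> ring=[41:NA,98:NB]
Op 5: route key 58: smallest pos >= 58 is 98 -> NB
Op 6: add NC@73 -> ring=[41:NA,73:NC,98:NB]
Op 7: route key 19: smallest pos >= 19 is 41 -> NA

Answer: NA NA NB NA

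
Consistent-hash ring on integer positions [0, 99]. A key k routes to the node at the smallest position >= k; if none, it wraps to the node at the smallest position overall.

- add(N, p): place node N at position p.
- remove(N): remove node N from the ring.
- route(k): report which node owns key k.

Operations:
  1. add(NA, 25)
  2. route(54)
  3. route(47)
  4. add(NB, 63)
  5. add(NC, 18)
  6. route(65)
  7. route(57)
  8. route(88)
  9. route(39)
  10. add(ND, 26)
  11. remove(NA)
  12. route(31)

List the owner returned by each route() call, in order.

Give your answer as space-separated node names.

Op 1: add NA@25 -> ring=[25:NA]
Op 2: route key 54: none >= 54, wrap to smallest pos 25 -> NA
Op 3: route key 47: none >= 47, wrap to smallest pos 25 -> NA
Op 4: add NB@63 -> ring=[25:NA,63:NB]
Op 5: add NC@18 -> ring=[18:NC,25:NA,63:NB]
Op 6: route key 65: none >= 65, wrap to smallest pos 18 -> NC
Op 7: route key 57: smallest pos >= 57 is 63 -> NB
Op 8: route key 88: none >= 88, wrap to smallest pos 18 -> NC
Op 9: route key 39: smallest pos >= 39 is 63 -> NB
Op 10: add ND@26 -> ring=[18:NC,25:NA,26:ND,63:NB]
Op 11: remove NA -> ring=[18:NC,26:ND,63:NB]
Op 12: route key 31: smallest pos >= 31 is 63 -> NB

Answer: NA NA NC NB NC NB NB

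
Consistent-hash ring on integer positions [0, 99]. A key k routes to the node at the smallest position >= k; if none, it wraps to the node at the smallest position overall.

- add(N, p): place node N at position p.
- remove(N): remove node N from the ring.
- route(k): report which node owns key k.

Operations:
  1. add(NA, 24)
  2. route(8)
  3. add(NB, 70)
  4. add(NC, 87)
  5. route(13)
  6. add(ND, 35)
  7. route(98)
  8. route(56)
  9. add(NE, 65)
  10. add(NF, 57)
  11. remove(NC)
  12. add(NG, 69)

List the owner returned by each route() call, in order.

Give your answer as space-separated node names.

Answer: NA NA NA NB

Derivation:
Op 1: add NA@24 -> ring=[24:NA]
Op 2: route key 8: smallest pos >= 8 is 24 -> NA
Op 3: add NB@70 -> ring=[24:NA,70:NB]
Op 4: add NC@87 -> ring=[24:NA,70:NB,87:NC]
Op 5: route key 13: smallest pos >= 13 is 24 -> NA
Op 6: add ND@35 -> ring=[24:NA,35:ND,70:NB,87:NC]
Op 7: route key 98: none >= 98, wrap to smallest pos 24 -> NA
Op 8: route key 56: smallest pos >= 56 is 70 -> NB
Op 9: add NE@65 -> ring=[24:NA,35:ND,65:NE,70:NB,87:NC]
Op 10: add NF@57 -> ring=[24:NA,35:ND,57:NF,65:NE,70:NB,87:NC]
Op 11: remove NC -> ring=[24:NA,35:ND,57:NF,65:NE,70:NB]
Op 12: add NG@69 -> ring=[24:NA,35:ND,57:NF,65:NE,69:NG,70:NB]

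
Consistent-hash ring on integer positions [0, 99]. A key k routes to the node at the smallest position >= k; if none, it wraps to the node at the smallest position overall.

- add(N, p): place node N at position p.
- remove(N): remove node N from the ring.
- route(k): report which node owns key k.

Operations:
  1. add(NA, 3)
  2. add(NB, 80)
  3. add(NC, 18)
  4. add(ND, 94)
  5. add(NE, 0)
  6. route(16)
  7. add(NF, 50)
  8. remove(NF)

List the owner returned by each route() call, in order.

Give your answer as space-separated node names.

Op 1: add NA@3 -> ring=[3:NA]
Op 2: add NB@80 -> ring=[3:NA,80:NB]
Op 3: add NC@18 -> ring=[3:NA,18:NC,80:NB]
Op 4: add ND@94 -> ring=[3:NA,18:NC,80:NB,94:ND]
Op 5: add NE@0 -> ring=[0:NE,3:NA,18:NC,80:NB,94:ND]
Op 6: route key 16: smallest pos >= 16 is 18 -> NC
Op 7: add NF@50 -> ring=[0:NE,3:NA,18:NC,50:NF,80:NB,94:ND]
Op 8: remove NF -> ring=[0:NE,3:NA,18:NC,80:NB,94:ND]

Answer: NC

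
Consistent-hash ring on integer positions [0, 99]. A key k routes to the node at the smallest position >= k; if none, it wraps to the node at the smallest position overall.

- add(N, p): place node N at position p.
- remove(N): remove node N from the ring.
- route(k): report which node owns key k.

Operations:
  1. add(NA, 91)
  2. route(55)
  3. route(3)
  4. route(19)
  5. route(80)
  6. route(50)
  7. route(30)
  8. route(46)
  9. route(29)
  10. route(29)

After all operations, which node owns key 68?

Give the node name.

Op 1: add NA@91 -> ring=[91:NA]
Op 2: route key 55: smallest pos >= 55 is 91 -> NA
Op 3: route key 3: smallest pos >= 3 is 91 -> NA
Op 4: route key 19: smallest pos >= 19 is 91 -> NA
Op 5: route key 80: smallest pos >= 80 is 91 -> NA
Op 6: route key 50: smallest pos >= 50 is 91 -> NA
Op 7: route key 30: smallest pos >= 30 is 91 -> NA
Op 8: route key 46: smallest pos >= 46 is 91 -> NA
Op 9: route key 29: smallest pos >= 29 is 91 -> NA
Op 10: route key 29: smallest pos >= 29 is 91 -> NA
Final route key 68: smallest pos >= 68 is 91 -> NA

Answer: NA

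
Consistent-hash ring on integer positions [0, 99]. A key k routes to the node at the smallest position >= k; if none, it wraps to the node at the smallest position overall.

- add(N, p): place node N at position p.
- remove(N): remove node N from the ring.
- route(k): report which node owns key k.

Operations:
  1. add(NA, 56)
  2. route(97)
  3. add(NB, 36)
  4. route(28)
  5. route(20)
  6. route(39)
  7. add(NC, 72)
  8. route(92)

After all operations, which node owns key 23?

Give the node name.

Op 1: add NA@56 -> ring=[56:NA]
Op 2: route key 97: none >= 97, wrap to smallest pos 56 -> NA
Op 3: add NB@36 -> ring=[36:NB,56:NA]
Op 4: route key 28: smallest pos >= 28 is 36 -> NB
Op 5: route key 20: smallest pos >= 20 is 36 -> NB
Op 6: route key 39: smallest pos >= 39 is 56 -> NA
Op 7: add NC@72 -> ring=[36:NB,56:NA,72:NC]
Op 8: route key 92: none >= 92, wrap to smallest pos 36 -> NB
Final route key 23: smallest pos >= 23 is 36 -> NB

Answer: NB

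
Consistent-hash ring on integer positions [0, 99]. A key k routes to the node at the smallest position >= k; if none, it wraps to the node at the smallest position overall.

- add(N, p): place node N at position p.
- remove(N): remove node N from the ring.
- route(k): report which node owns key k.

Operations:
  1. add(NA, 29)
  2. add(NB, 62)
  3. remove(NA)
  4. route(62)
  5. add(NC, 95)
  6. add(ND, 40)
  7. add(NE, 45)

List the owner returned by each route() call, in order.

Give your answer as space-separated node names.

Op 1: add NA@29 -> ring=[29:NA]
Op 2: add NB@62 -> ring=[29:NA,62:NB]
Op 3: remove NA -> ring=[62:NB]
Op 4: route key 62: smallest pos >= 62 is 62 -> NB
Op 5: add NC@95 -> ring=[62:NB,95:NC]
Op 6: add ND@40 -> ring=[40:ND,62:NB,95:NC]
Op 7: add NE@45 -> ring=[40:ND,45:NE,62:NB,95:NC]

Answer: NB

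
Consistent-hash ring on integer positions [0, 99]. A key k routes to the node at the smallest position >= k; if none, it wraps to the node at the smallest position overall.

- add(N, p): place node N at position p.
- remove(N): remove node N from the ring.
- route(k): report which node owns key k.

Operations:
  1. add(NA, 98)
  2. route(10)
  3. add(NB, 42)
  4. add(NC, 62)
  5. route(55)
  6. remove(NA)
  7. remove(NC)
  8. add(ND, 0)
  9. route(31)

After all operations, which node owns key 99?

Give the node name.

Answer: ND

Derivation:
Op 1: add NA@98 -> ring=[98:NA]
Op 2: route key 10: smallest pos >= 10 is 98 -> NA
Op 3: add NB@42 -> ring=[42:NB,98:NA]
Op 4: add NC@62 -> ring=[42:NB,62:NC,98:NA]
Op 5: route key 55: smallest pos >= 55 is 62 -> NC
Op 6: remove NA -> ring=[42:NB,62:NC]
Op 7: remove NC -> ring=[42:NB]
Op 8: add ND@0 -> ring=[0:ND,42:NB]
Op 9: route key 31: smallest pos >= 31 is 42 -> NB
Final route key 99: none >= 99, wrap to smallest pos 0 -> ND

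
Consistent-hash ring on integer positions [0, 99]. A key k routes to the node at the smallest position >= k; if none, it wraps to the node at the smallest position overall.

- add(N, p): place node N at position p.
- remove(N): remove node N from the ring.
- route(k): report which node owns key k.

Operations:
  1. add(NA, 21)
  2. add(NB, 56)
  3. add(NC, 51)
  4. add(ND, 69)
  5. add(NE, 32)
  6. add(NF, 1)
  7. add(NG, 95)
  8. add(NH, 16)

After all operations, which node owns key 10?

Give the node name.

Answer: NH

Derivation:
Op 1: add NA@21 -> ring=[21:NA]
Op 2: add NB@56 -> ring=[21:NA,56:NB]
Op 3: add NC@51 -> ring=[21:NA,51:NC,56:NB]
Op 4: add ND@69 -> ring=[21:NA,51:NC,56:NB,69:ND]
Op 5: add NE@32 -> ring=[21:NA,32:NE,51:NC,56:NB,69:ND]
Op 6: add NF@1 -> ring=[1:NF,21:NA,32:NE,51:NC,56:NB,69:ND]
Op 7: add NG@95 -> ring=[1:NF,21:NA,32:NE,51:NC,56:NB,69:ND,95:NG]
Op 8: add NH@16 -> ring=[1:NF,16:NH,21:NA,32:NE,51:NC,56:NB,69:ND,95:NG]
Final route key 10: smallest pos >= 10 is 16 -> NH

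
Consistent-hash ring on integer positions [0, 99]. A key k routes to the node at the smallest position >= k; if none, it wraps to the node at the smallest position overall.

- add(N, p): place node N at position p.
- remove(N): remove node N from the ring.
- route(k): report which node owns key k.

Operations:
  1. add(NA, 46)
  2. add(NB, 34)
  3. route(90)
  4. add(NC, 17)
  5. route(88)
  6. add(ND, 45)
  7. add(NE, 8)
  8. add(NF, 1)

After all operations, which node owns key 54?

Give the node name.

Op 1: add NA@46 -> ring=[46:NA]
Op 2: add NB@34 -> ring=[34:NB,46:NA]
Op 3: route key 90: none >= 90, wrap to smallest pos 34 -> NB
Op 4: add NC@17 -> ring=[17:NC,34:NB,46:NA]
Op 5: route key 88: none >= 88, wrap to smallest pos 17 -> NC
Op 6: add ND@45 -> ring=[17:NC,34:NB,45:ND,46:NA]
Op 7: add NE@8 -> ring=[8:NE,17:NC,34:NB,45:ND,46:NA]
Op 8: add NF@1 -> ring=[1:NF,8:NE,17:NC,34:NB,45:ND,46:NA]
Final route key 54: none >= 54, wrap to smallest pos 1 -> NF

Answer: NF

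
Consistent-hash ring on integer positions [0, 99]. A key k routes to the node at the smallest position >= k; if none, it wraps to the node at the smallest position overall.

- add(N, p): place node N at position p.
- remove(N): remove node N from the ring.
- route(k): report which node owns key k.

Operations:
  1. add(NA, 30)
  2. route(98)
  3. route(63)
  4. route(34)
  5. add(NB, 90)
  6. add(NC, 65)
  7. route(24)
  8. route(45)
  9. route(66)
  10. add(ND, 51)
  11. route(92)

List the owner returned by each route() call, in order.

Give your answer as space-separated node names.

Op 1: add NA@30 -> ring=[30:NA]
Op 2: route key 98: none >= 98, wrap to smallest pos 30 -> NA
Op 3: route key 63: none >= 63, wrap to smallest pos 30 -> NA
Op 4: route key 34: none >= 34, wrap to smallest pos 30 -> NA
Op 5: add NB@90 -> ring=[30:NA,90:NB]
Op 6: add NC@65 -> ring=[30:NA,65:NC,90:NB]
Op 7: route key 24: smallest pos >= 24 is 30 -> NA
Op 8: route key 45: smallest pos >= 45 is 65 -> NC
Op 9: route key 66: smallest pos >= 66 is 90 -> NB
Op 10: add ND@51 -> ring=[30:NA,51:ND,65:NC,90:NB]
Op 11: route key 92: none >= 92, wrap to smallest pos 30 -> NA

Answer: NA NA NA NA NC NB NA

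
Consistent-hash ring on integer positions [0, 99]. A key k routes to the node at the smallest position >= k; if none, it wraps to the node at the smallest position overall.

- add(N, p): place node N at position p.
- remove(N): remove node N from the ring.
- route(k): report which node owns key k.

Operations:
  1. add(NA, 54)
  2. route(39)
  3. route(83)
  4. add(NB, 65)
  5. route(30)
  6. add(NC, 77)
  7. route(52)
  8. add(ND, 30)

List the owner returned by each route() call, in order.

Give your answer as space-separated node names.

Op 1: add NA@54 -> ring=[54:NA]
Op 2: route key 39: smallest pos >= 39 is 54 -> NA
Op 3: route key 83: none >= 83, wrap to smallest pos 54 -> NA
Op 4: add NB@65 -> ring=[54:NA,65:NB]
Op 5: route key 30: smallest pos >= 30 is 54 -> NA
Op 6: add NC@77 -> ring=[54:NA,65:NB,77:NC]
Op 7: route key 52: smallest pos >= 52 is 54 -> NA
Op 8: add ND@30 -> ring=[30:ND,54:NA,65:NB,77:NC]

Answer: NA NA NA NA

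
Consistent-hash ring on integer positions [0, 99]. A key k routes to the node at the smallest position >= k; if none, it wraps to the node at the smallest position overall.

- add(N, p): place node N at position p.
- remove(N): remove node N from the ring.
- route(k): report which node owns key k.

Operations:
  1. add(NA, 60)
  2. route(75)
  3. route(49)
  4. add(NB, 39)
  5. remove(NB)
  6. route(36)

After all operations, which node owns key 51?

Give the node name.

Answer: NA

Derivation:
Op 1: add NA@60 -> ring=[60:NA]
Op 2: route key 75: none >= 75, wrap to smallest pos 60 -> NA
Op 3: route key 49: smallest pos >= 49 is 60 -> NA
Op 4: add NB@39 -> ring=[39:NB,60:NA]
Op 5: remove NB -> ring=[60:NA]
Op 6: route key 36: smallest pos >= 36 is 60 -> NA
Final route key 51: smallest pos >= 51 is 60 -> NA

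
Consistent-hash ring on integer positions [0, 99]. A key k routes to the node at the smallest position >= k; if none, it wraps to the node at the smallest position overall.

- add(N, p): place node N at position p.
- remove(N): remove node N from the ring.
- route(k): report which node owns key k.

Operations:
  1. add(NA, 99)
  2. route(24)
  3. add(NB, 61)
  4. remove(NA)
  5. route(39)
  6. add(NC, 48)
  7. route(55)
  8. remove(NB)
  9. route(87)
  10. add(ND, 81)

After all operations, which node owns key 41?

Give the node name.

Op 1: add NA@99 -> ring=[99:NA]
Op 2: route key 24: smallest pos >= 24 is 99 -> NA
Op 3: add NB@61 -> ring=[61:NB,99:NA]
Op 4: remove NA -> ring=[61:NB]
Op 5: route key 39: smallest pos >= 39 is 61 -> NB
Op 6: add NC@48 -> ring=[48:NC,61:NB]
Op 7: route key 55: smallest pos >= 55 is 61 -> NB
Op 8: remove NB -> ring=[48:NC]
Op 9: route key 87: none >= 87, wrap to smallest pos 48 -> NC
Op 10: add ND@81 -> ring=[48:NC,81:ND]
Final route key 41: smallest pos >= 41 is 48 -> NC

Answer: NC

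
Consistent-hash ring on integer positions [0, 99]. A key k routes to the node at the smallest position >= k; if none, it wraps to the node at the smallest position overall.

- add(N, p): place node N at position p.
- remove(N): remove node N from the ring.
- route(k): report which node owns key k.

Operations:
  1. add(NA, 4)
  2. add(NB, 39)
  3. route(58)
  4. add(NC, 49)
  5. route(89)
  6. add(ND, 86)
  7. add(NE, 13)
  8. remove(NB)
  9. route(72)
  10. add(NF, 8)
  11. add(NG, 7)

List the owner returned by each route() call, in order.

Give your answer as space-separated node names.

Op 1: add NA@4 -> ring=[4:NA]
Op 2: add NB@39 -> ring=[4:NA,39:NB]
Op 3: route key 58: none >= 58, wrap to smallest pos 4 -> NA
Op 4: add NC@49 -> ring=[4:NA,39:NB,49:NC]
Op 5: route key 89: none >= 89, wrap to smallest pos 4 -> NA
Op 6: add ND@86 -> ring=[4:NA,39:NB,49:NC,86:ND]
Op 7: add NE@13 -> ring=[4:NA,13:NE,39:NB,49:NC,86:ND]
Op 8: remove NB -> ring=[4:NA,13:NE,49:NC,86:ND]
Op 9: route key 72: smallest pos >= 72 is 86 -> ND
Op 10: add NF@8 -> ring=[4:NA,8:NF,13:NE,49:NC,86:ND]
Op 11: add NG@7 -> ring=[4:NA,7:NG,8:NF,13:NE,49:NC,86:ND]

Answer: NA NA ND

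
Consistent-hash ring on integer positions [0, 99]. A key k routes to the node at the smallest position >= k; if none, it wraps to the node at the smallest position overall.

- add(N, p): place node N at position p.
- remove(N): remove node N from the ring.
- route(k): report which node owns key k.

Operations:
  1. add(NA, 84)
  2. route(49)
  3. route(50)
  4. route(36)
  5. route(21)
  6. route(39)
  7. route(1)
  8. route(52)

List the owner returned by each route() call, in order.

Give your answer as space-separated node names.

Op 1: add NA@84 -> ring=[84:NA]
Op 2: route key 49: smallest pos >= 49 is 84 -> NA
Op 3: route key 50: smallest pos >= 50 is 84 -> NA
Op 4: route key 36: smallest pos >= 36 is 84 -> NA
Op 5: route key 21: smallest pos >= 21 is 84 -> NA
Op 6: route key 39: smallest pos >= 39 is 84 -> NA
Op 7: route key 1: smallest pos >= 1 is 84 -> NA
Op 8: route key 52: smallest pos >= 52 is 84 -> NA

Answer: NA NA NA NA NA NA NA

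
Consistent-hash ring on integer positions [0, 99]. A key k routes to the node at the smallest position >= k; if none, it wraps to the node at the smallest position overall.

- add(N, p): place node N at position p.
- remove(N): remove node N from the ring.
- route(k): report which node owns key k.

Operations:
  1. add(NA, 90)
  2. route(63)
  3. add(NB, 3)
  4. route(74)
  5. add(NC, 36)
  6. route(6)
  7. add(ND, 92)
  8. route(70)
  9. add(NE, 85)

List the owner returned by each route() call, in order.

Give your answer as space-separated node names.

Op 1: add NA@90 -> ring=[90:NA]
Op 2: route key 63: smallest pos >= 63 is 90 -> NA
Op 3: add NB@3 -> ring=[3:NB,90:NA]
Op 4: route key 74: smallest pos >= 74 is 90 -> NA
Op 5: add NC@36 -> ring=[3:NB,36:NC,90:NA]
Op 6: route key 6: smallest pos >= 6 is 36 -> NC
Op 7: add ND@92 -> ring=[3:NB,36:NC,90:NA,92:ND]
Op 8: route key 70: smallest pos >= 70 is 90 -> NA
Op 9: add NE@85 -> ring=[3:NB,36:NC,85:NE,90:NA,92:ND]

Answer: NA NA NC NA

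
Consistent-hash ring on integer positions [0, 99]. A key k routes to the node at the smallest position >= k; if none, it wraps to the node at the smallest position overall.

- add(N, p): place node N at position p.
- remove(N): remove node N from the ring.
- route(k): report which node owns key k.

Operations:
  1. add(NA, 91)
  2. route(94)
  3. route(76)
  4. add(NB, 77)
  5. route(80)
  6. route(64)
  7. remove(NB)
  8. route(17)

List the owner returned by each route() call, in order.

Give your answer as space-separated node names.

Answer: NA NA NA NB NA

Derivation:
Op 1: add NA@91 -> ring=[91:NA]
Op 2: route key 94: none >= 94, wrap to smallest pos 91 -> NA
Op 3: route key 76: smallest pos >= 76 is 91 -> NA
Op 4: add NB@77 -> ring=[77:NB,91:NA]
Op 5: route key 80: smallest pos >= 80 is 91 -> NA
Op 6: route key 64: smallest pos >= 64 is 77 -> NB
Op 7: remove NB -> ring=[91:NA]
Op 8: route key 17: smallest pos >= 17 is 91 -> NA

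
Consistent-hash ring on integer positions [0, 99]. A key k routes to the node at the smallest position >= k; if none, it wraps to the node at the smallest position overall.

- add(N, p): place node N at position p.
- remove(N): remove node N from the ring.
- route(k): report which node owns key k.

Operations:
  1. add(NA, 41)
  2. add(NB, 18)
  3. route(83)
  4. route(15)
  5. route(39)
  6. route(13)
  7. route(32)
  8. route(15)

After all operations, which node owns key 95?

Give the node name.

Op 1: add NA@41 -> ring=[41:NA]
Op 2: add NB@18 -> ring=[18:NB,41:NA]
Op 3: route key 83: none >= 83, wrap to smallest pos 18 -> NB
Op 4: route key 15: smallest pos >= 15 is 18 -> NB
Op 5: route key 39: smallest pos >= 39 is 41 -> NA
Op 6: route key 13: smallest pos >= 13 is 18 -> NB
Op 7: route key 32: smallest pos >= 32 is 41 -> NA
Op 8: route key 15: smallest pos >= 15 is 18 -> NB
Final route key 95: none >= 95, wrap to smallest pos 18 -> NB

Answer: NB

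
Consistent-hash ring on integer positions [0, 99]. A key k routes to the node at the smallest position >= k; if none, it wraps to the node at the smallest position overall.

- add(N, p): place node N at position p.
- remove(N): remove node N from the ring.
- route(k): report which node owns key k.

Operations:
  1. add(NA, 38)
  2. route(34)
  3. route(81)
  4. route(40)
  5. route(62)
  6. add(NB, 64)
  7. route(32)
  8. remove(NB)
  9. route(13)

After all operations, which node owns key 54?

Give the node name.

Op 1: add NA@38 -> ring=[38:NA]
Op 2: route key 34: smallest pos >= 34 is 38 -> NA
Op 3: route key 81: none >= 81, wrap to smallest pos 38 -> NA
Op 4: route key 40: none >= 40, wrap to smallest pos 38 -> NA
Op 5: route key 62: none >= 62, wrap to smallest pos 38 -> NA
Op 6: add NB@64 -> ring=[38:NA,64:NB]
Op 7: route key 32: smallest pos >= 32 is 38 -> NA
Op 8: remove NB -> ring=[38:NA]
Op 9: route key 13: smallest pos >= 13 is 38 -> NA
Final route key 54: none >= 54, wrap to smallest pos 38 -> NA

Answer: NA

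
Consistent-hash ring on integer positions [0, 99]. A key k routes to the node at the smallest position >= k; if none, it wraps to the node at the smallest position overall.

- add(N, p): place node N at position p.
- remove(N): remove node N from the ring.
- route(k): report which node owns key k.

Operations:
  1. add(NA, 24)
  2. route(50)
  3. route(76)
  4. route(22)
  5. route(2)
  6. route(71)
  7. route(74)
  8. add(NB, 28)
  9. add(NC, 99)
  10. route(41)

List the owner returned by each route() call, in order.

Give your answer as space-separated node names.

Answer: NA NA NA NA NA NA NC

Derivation:
Op 1: add NA@24 -> ring=[24:NA]
Op 2: route key 50: none >= 50, wrap to smallest pos 24 -> NA
Op 3: route key 76: none >= 76, wrap to smallest pos 24 -> NA
Op 4: route key 22: smallest pos >= 22 is 24 -> NA
Op 5: route key 2: smallest pos >= 2 is 24 -> NA
Op 6: route key 71: none >= 71, wrap to smallest pos 24 -> NA
Op 7: route key 74: none >= 74, wrap to smallest pos 24 -> NA
Op 8: add NB@28 -> ring=[24:NA,28:NB]
Op 9: add NC@99 -> ring=[24:NA,28:NB,99:NC]
Op 10: route key 41: smallest pos >= 41 is 99 -> NC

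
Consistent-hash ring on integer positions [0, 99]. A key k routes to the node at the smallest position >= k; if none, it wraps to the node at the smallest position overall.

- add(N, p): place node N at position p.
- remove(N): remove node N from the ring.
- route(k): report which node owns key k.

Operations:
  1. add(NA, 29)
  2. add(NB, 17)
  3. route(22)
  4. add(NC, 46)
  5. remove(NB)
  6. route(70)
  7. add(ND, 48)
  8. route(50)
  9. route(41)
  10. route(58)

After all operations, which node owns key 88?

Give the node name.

Op 1: add NA@29 -> ring=[29:NA]
Op 2: add NB@17 -> ring=[17:NB,29:NA]
Op 3: route key 22: smallest pos >= 22 is 29 -> NA
Op 4: add NC@46 -> ring=[17:NB,29:NA,46:NC]
Op 5: remove NB -> ring=[29:NA,46:NC]
Op 6: route key 70: none >= 70, wrap to smallest pos 29 -> NA
Op 7: add ND@48 -> ring=[29:NA,46:NC,48:ND]
Op 8: route key 50: none >= 50, wrap to smallest pos 29 -> NA
Op 9: route key 41: smallest pos >= 41 is 46 -> NC
Op 10: route key 58: none >= 58, wrap to smallest pos 29 -> NA
Final route key 88: none >= 88, wrap to smallest pos 29 -> NA

Answer: NA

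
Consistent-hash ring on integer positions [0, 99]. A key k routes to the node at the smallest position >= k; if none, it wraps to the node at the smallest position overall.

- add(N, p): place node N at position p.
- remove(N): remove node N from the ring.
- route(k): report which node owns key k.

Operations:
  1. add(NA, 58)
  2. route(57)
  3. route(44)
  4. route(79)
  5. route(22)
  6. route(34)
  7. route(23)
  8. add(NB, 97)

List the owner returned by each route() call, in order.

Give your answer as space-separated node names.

Op 1: add NA@58 -> ring=[58:NA]
Op 2: route key 57: smallest pos >= 57 is 58 -> NA
Op 3: route key 44: smallest pos >= 44 is 58 -> NA
Op 4: route key 79: none >= 79, wrap to smallest pos 58 -> NA
Op 5: route key 22: smallest pos >= 22 is 58 -> NA
Op 6: route key 34: smallest pos >= 34 is 58 -> NA
Op 7: route key 23: smallest pos >= 23 is 58 -> NA
Op 8: add NB@97 -> ring=[58:NA,97:NB]

Answer: NA NA NA NA NA NA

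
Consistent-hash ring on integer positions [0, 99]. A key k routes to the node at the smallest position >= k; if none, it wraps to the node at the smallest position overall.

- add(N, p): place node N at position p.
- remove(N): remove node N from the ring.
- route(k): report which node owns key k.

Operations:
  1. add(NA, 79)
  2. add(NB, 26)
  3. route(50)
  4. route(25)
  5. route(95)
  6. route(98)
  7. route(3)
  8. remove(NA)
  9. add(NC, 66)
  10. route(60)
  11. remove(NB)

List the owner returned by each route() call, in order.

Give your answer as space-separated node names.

Answer: NA NB NB NB NB NC

Derivation:
Op 1: add NA@79 -> ring=[79:NA]
Op 2: add NB@26 -> ring=[26:NB,79:NA]
Op 3: route key 50: smallest pos >= 50 is 79 -> NA
Op 4: route key 25: smallest pos >= 25 is 26 -> NB
Op 5: route key 95: none >= 95, wrap to smallest pos 26 -> NB
Op 6: route key 98: none >= 98, wrap to smallest pos 26 -> NB
Op 7: route key 3: smallest pos >= 3 is 26 -> NB
Op 8: remove NA -> ring=[26:NB]
Op 9: add NC@66 -> ring=[26:NB,66:NC]
Op 10: route key 60: smallest pos >= 60 is 66 -> NC
Op 11: remove NB -> ring=[66:NC]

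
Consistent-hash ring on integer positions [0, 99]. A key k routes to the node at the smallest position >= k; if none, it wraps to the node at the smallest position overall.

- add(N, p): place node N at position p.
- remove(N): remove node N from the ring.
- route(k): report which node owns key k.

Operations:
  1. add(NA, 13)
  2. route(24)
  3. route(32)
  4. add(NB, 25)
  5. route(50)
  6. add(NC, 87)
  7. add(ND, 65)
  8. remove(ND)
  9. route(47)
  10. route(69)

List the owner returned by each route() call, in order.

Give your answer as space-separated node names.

Op 1: add NA@13 -> ring=[13:NA]
Op 2: route key 24: none >= 24, wrap to smallest pos 13 -> NA
Op 3: route key 32: none >= 32, wrap to smallest pos 13 -> NA
Op 4: add NB@25 -> ring=[13:NA,25:NB]
Op 5: route key 50: none >= 50, wrap to smallest pos 13 -> NA
Op 6: add NC@87 -> ring=[13:NA,25:NB,87:NC]
Op 7: add ND@65 -> ring=[13:NA,25:NB,65:ND,87:NC]
Op 8: remove ND -> ring=[13:NA,25:NB,87:NC]
Op 9: route key 47: smallest pos >= 47 is 87 -> NC
Op 10: route key 69: smallest pos >= 69 is 87 -> NC

Answer: NA NA NA NC NC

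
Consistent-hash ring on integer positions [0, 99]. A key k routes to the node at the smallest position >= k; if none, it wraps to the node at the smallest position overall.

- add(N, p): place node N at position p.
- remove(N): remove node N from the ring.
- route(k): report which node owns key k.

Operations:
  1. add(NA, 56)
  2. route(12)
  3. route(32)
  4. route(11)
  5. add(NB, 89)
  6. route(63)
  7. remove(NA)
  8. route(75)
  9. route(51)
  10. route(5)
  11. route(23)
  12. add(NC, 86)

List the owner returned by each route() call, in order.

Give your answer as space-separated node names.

Answer: NA NA NA NB NB NB NB NB

Derivation:
Op 1: add NA@56 -> ring=[56:NA]
Op 2: route key 12: smallest pos >= 12 is 56 -> NA
Op 3: route key 32: smallest pos >= 32 is 56 -> NA
Op 4: route key 11: smallest pos >= 11 is 56 -> NA
Op 5: add NB@89 -> ring=[56:NA,89:NB]
Op 6: route key 63: smallest pos >= 63 is 89 -> NB
Op 7: remove NA -> ring=[89:NB]
Op 8: route key 75: smallest pos >= 75 is 89 -> NB
Op 9: route key 51: smallest pos >= 51 is 89 -> NB
Op 10: route key 5: smallest pos >= 5 is 89 -> NB
Op 11: route key 23: smallest pos >= 23 is 89 -> NB
Op 12: add NC@86 -> ring=[86:NC,89:NB]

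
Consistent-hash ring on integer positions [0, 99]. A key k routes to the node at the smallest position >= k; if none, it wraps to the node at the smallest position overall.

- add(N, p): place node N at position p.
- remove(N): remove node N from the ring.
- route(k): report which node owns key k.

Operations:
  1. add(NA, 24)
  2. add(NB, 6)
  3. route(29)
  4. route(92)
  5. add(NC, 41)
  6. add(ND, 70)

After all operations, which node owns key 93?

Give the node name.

Op 1: add NA@24 -> ring=[24:NA]
Op 2: add NB@6 -> ring=[6:NB,24:NA]
Op 3: route key 29: none >= 29, wrap to smallest pos 6 -> NB
Op 4: route key 92: none >= 92, wrap to smallest pos 6 -> NB
Op 5: add NC@41 -> ring=[6:NB,24:NA,41:NC]
Op 6: add ND@70 -> ring=[6:NB,24:NA,41:NC,70:ND]
Final route key 93: none >= 93, wrap to smallest pos 6 -> NB

Answer: NB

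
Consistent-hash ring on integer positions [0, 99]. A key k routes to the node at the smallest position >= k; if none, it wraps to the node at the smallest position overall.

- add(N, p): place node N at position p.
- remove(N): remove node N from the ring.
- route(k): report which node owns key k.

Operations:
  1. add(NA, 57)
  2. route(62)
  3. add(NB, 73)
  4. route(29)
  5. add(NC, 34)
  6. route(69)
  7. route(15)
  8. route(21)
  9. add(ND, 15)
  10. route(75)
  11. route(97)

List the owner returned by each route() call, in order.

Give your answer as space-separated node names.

Op 1: add NA@57 -> ring=[57:NA]
Op 2: route key 62: none >= 62, wrap to smallest pos 57 -> NA
Op 3: add NB@73 -> ring=[57:NA,73:NB]
Op 4: route key 29: smallest pos >= 29 is 57 -> NA
Op 5: add NC@34 -> ring=[34:NC,57:NA,73:NB]
Op 6: route key 69: smallest pos >= 69 is 73 -> NB
Op 7: route key 15: smallest pos >= 15 is 34 -> NC
Op 8: route key 21: smallest pos >= 21 is 34 -> NC
Op 9: add ND@15 -> ring=[15:ND,34:NC,57:NA,73:NB]
Op 10: route key 75: none >= 75, wrap to smallest pos 15 -> ND
Op 11: route key 97: none >= 97, wrap to smallest pos 15 -> ND

Answer: NA NA NB NC NC ND ND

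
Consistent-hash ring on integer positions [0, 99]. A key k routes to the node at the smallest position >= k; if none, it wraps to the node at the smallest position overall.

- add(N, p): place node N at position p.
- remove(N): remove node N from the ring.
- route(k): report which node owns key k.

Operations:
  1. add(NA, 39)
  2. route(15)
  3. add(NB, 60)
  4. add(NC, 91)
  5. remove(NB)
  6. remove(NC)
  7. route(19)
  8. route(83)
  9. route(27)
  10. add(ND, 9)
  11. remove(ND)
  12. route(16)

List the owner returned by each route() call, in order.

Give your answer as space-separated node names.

Op 1: add NA@39 -> ring=[39:NA]
Op 2: route key 15: smallest pos >= 15 is 39 -> NA
Op 3: add NB@60 -> ring=[39:NA,60:NB]
Op 4: add NC@91 -> ring=[39:NA,60:NB,91:NC]
Op 5: remove NB -> ring=[39:NA,91:NC]
Op 6: remove NC -> ring=[39:NA]
Op 7: route key 19: smallest pos >= 19 is 39 -> NA
Op 8: route key 83: none >= 83, wrap to smallest pos 39 -> NA
Op 9: route key 27: smallest pos >= 27 is 39 -> NA
Op 10: add ND@9 -> ring=[9:ND,39:NA]
Op 11: remove ND -> ring=[39:NA]
Op 12: route key 16: smallest pos >= 16 is 39 -> NA

Answer: NA NA NA NA NA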